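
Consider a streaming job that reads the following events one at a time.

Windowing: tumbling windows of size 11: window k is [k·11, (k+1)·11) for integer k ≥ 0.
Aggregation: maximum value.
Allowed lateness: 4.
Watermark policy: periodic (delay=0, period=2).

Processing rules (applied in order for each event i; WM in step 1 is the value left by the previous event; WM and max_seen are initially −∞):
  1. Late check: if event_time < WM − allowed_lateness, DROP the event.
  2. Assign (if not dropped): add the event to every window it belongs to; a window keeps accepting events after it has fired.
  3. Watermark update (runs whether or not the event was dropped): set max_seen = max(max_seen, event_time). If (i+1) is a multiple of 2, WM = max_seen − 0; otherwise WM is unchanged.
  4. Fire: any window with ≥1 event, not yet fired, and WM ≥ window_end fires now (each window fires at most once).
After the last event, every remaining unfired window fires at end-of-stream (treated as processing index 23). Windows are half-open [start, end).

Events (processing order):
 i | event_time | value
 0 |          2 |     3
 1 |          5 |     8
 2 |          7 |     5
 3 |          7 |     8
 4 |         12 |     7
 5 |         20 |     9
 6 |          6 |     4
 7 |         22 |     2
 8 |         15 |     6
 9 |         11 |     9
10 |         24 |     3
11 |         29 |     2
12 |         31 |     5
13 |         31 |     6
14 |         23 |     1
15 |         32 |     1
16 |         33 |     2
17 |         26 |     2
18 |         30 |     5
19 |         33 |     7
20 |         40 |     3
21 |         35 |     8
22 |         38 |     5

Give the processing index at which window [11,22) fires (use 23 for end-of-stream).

7

i=0 t=2 v=3: → [0,11); WM=−∞
i=1 t=5 v=8: → [0,11); WM=5
i=2 t=7 v=5: → [0,11); WM=5
i=3 t=7 v=8: → [0,11); WM=7
i=4 t=12 v=7: → [11,22); WM=7
i=5 t=20 v=9: → [11,22); WM=20; [0,11) fires=8
i=6 t=6 v=4: DROP (t<20-4); WM=20
i=7 t=22 v=2: → [22,33); WM=22; [11,22) fires=9
i=8 t=15 v=6: DROP (t<22-4); WM=22
i=9 t=11 v=9: DROP (t<22-4); WM=22
i=10 t=24 v=3: → [22,33); WM=22
i=11 t=29 v=2: → [22,33); WM=29
i=12 t=31 v=5: → [22,33); WM=29
i=13 t=31 v=6: → [22,33); WM=31
i=14 t=23 v=1: DROP (t<31-4); WM=31
i=15 t=32 v=1: → [22,33); WM=32
i=16 t=33 v=2: → [33,44); WM=32
i=17 t=26 v=2: DROP (t<32-4); WM=33; [22,33) fires=6
i=18 t=30 v=5: → [22,33); WM=33
i=19 t=33 v=7: → [33,44); WM=33
i=20 t=40 v=3: → [33,44); WM=33
i=21 t=35 v=8: → [33,44); WM=40
i=22 t=38 v=5: → [33,44); WM=40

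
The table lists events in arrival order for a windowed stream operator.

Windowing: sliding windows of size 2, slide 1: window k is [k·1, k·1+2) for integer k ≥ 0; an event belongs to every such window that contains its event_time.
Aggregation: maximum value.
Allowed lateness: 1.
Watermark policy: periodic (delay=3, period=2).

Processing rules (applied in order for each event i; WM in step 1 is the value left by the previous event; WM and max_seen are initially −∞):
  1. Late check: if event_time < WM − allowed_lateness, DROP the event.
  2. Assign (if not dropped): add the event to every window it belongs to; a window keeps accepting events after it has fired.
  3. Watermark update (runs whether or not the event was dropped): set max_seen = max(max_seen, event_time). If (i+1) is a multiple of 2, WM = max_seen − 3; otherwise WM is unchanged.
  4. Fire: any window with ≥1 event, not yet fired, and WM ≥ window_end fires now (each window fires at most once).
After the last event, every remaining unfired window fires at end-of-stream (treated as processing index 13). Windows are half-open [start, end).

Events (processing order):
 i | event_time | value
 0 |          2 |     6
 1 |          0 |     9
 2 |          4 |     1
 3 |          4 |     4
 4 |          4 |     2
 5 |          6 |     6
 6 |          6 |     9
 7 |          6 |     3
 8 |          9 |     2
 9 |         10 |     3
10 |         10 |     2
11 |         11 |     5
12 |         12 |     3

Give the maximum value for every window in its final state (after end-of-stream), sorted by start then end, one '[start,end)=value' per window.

i=0 t=2 v=6: → [2,4),[1,3); WM=−∞
i=1 t=0 v=9: → [0,2); WM=-1
i=2 t=4 v=1: → [4,6),[3,5); WM=-1
i=3 t=4 v=4: → [4,6),[3,5); WM=1
i=4 t=4 v=2: → [4,6),[3,5); WM=1
i=5 t=6 v=6: → [6,8),[5,7); WM=3; [0,2) fires=9 [1,3) fires=6
i=6 t=6 v=9: → [6,8),[5,7); WM=3
i=7 t=6 v=3: → [6,8),[5,7); WM=3
i=8 t=9 v=2: → [9,11),[8,10); WM=3
i=9 t=10 v=3: → [10,12),[9,11); WM=7; [2,4) fires=6 [3,5) fires=4 [4,6) fires=4 [5,7) fires=9
i=10 t=10 v=2: → [10,12),[9,11); WM=7
i=11 t=11 v=5: → [11,13),[10,12); WM=8; [6,8) fires=9
i=12 t=12 v=3: → [12,14),[11,13); WM=8

[0,2)=9 [1,3)=6 [2,4)=6 [3,5)=4 [4,6)=4 [5,7)=9 [6,8)=9 [8,10)=2 [9,11)=3 [10,12)=5 [11,13)=5 [12,14)=3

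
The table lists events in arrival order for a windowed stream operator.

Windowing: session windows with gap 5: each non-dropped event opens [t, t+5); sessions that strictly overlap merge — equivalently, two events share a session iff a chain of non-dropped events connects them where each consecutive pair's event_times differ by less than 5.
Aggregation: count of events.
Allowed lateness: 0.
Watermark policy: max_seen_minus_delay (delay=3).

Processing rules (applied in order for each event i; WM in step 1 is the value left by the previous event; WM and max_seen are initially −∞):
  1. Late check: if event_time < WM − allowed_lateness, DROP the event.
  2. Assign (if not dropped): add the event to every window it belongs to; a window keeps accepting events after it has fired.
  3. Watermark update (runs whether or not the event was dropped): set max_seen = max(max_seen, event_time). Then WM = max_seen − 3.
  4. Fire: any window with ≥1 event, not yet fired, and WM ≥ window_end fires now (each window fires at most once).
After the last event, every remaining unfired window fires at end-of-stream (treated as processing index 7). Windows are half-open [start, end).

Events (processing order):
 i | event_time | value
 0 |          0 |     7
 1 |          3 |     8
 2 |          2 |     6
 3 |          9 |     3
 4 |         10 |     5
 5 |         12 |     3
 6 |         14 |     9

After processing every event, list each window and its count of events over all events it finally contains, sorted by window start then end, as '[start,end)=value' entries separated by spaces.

[0,8)=3 [9,19)=4

i=0 t=0 v=7: → [0,5); WM=-3
i=1 t=3 v=8: → [0,8); WM=0
i=2 t=2 v=6: → [0,8); WM=0
i=3 t=9 v=3: → [9,14); WM=6
i=4 t=10 v=5: → [9,15); WM=7
i=5 t=12 v=3: → [9,17); WM=9
i=6 t=14 v=9: → [9,19); WM=11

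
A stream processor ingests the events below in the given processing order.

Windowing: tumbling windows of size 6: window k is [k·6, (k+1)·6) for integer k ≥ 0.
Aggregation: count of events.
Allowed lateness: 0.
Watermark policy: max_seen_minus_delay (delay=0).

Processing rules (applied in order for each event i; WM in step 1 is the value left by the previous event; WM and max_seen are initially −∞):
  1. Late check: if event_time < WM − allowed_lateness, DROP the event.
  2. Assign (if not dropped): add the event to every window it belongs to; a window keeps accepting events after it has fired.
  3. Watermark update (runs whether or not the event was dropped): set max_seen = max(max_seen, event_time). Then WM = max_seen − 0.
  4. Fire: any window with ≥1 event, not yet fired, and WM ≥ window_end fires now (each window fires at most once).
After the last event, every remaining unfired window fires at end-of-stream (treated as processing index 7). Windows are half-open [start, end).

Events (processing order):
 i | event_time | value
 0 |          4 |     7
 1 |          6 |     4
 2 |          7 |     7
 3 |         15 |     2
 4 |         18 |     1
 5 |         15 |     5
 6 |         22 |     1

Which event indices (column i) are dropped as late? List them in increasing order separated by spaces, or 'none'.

i=0 t=4 v=7: → [0,6); WM=4
i=1 t=6 v=4: → [6,12); WM=6; [0,6) fires=1
i=2 t=7 v=7: → [6,12); WM=7
i=3 t=15 v=2: → [12,18); WM=15; [6,12) fires=2
i=4 t=18 v=1: → [18,24); WM=18; [12,18) fires=1
i=5 t=15 v=5: DROP (t<18-0); WM=18
i=6 t=22 v=1: → [18,24); WM=22

5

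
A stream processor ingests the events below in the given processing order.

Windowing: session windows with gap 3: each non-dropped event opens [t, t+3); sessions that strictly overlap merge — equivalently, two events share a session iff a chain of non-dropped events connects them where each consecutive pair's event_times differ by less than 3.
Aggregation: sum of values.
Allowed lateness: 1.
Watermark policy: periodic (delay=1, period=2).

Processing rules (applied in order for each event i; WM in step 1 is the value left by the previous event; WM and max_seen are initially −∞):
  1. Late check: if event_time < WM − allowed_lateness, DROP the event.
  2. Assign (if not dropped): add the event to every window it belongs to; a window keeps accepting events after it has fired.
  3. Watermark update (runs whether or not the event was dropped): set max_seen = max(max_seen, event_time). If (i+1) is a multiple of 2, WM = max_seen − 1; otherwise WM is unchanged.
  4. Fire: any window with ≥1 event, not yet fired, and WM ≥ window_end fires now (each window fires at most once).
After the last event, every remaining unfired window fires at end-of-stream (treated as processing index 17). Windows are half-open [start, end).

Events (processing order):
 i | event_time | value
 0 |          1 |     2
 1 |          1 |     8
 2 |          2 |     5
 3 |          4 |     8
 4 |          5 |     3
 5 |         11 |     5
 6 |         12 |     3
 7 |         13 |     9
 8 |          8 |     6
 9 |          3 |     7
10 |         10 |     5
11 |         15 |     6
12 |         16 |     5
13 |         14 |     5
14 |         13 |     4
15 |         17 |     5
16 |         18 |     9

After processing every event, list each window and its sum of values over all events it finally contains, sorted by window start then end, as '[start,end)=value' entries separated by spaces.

[1,8)=26 [11,21)=47

i=0 t=1 v=2: → [1,4); WM=−∞
i=1 t=1 v=8: → [1,4); WM=0
i=2 t=2 v=5: → [1,5); WM=0
i=3 t=4 v=8: → [1,7); WM=3
i=4 t=5 v=3: → [1,8); WM=3
i=5 t=11 v=5: → [11,14); WM=10
i=6 t=12 v=3: → [11,15); WM=10
i=7 t=13 v=9: → [11,16); WM=12
i=8 t=8 v=6: DROP (t<12-1); WM=12
i=9 t=3 v=7: DROP (t<12-1); WM=12
i=10 t=10 v=5: DROP (t<12-1); WM=12
i=11 t=15 v=6: → [11,18); WM=14
i=12 t=16 v=5: → [11,19); WM=14
i=13 t=14 v=5: → [11,19); WM=15
i=14 t=13 v=4: DROP (t<15-1); WM=15
i=15 t=17 v=5: → [11,20); WM=16
i=16 t=18 v=9: → [11,21); WM=16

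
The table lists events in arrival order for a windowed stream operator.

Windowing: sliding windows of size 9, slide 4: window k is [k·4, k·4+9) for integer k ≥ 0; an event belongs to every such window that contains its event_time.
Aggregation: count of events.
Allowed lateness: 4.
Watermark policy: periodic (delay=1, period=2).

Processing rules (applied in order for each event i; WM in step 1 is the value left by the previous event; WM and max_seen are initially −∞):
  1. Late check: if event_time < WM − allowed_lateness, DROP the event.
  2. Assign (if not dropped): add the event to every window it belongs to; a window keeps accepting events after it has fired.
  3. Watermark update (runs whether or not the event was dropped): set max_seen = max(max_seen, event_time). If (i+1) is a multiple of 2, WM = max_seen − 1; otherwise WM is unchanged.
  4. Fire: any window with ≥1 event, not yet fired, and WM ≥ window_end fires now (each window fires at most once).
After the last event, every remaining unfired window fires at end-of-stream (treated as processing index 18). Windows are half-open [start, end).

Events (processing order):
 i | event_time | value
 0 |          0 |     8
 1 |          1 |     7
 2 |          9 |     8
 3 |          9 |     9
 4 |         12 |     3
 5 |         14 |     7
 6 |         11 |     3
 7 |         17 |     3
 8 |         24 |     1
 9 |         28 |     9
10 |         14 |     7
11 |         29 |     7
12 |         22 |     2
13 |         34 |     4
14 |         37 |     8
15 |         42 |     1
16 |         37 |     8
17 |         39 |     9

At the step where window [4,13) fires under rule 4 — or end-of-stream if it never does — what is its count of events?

i=0 t=0 v=8: → [0,9); WM=−∞
i=1 t=1 v=7: → [0,9); WM=0
i=2 t=9 v=8: → [8,17),[4,13); WM=0
i=3 t=9 v=9: → [8,17),[4,13); WM=8
i=4 t=12 v=3: → [12,21),[8,17),[4,13); WM=8
i=5 t=14 v=7: → [12,21),[8,17); WM=13; [0,9) fires=2 [4,13) fires=3
i=6 t=11 v=3: → [8,17),[4,13); WM=13
i=7 t=17 v=3: → [16,25),[12,21); WM=16
i=8 t=24 v=1: → [24,33),[20,29),[16,25); WM=16
i=9 t=28 v=9: → [28,37),[24,33),[20,29); WM=27; [8,17) fires=5 [12,21) fires=3 [16,25) fires=2
i=10 t=14 v=7: DROP (t<27-4); WM=27
i=11 t=29 v=7: → [28,37),[24,33); WM=28
i=12 t=22 v=2: DROP (t<28-4); WM=28
i=13 t=34 v=4: → [32,41),[28,37); WM=33; [20,29) fires=2 [24,33) fires=3
i=14 t=37 v=8: → [36,45),[32,41); WM=33
i=15 t=42 v=1: → [40,49),[36,45); WM=41; [28,37) fires=3 [32,41) fires=2
i=16 t=37 v=8: → [36,45),[32,41); WM=41
i=17 t=39 v=9: → [36,45),[32,41); WM=41

3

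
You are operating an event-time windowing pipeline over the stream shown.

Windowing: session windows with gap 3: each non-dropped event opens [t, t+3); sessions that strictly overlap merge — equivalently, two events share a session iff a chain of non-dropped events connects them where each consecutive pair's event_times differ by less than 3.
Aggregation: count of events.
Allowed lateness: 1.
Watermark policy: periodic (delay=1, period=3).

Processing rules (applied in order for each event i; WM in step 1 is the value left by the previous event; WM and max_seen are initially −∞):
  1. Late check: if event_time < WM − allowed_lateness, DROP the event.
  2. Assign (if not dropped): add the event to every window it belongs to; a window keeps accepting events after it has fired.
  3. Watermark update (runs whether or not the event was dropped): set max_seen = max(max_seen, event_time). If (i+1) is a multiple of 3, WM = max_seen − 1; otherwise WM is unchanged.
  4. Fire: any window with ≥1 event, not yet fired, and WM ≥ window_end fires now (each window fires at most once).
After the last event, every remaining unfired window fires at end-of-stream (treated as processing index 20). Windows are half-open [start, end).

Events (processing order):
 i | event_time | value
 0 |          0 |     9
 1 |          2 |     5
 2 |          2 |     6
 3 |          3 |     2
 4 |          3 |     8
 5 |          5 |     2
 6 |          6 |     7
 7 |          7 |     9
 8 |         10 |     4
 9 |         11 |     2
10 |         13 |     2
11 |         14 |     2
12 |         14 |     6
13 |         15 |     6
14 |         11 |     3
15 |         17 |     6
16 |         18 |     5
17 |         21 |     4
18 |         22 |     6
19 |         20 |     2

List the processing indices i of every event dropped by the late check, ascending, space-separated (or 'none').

i=0 t=0 v=9: → [0,3); WM=−∞
i=1 t=2 v=5: → [0,5); WM=−∞
i=2 t=2 v=6: → [0,5); WM=1
i=3 t=3 v=2: → [0,6); WM=1
i=4 t=3 v=8: → [0,6); WM=1
i=5 t=5 v=2: → [0,8); WM=4
i=6 t=6 v=7: → [0,9); WM=4
i=7 t=7 v=9: → [0,10); WM=4
i=8 t=10 v=4: → [10,13); WM=9
i=9 t=11 v=2: → [10,14); WM=9
i=10 t=13 v=2: → [10,16); WM=9
i=11 t=14 v=2: → [10,17); WM=13
i=12 t=14 v=6: → [10,17); WM=13
i=13 t=15 v=6: → [10,18); WM=13
i=14 t=11 v=3: DROP (t<13-1); WM=14
i=15 t=17 v=6: → [10,20); WM=14
i=16 t=18 v=5: → [10,21); WM=14
i=17 t=21 v=4: → [21,24); WM=20
i=18 t=22 v=6: → [21,25); WM=20
i=19 t=20 v=2: → [10,25); WM=20

14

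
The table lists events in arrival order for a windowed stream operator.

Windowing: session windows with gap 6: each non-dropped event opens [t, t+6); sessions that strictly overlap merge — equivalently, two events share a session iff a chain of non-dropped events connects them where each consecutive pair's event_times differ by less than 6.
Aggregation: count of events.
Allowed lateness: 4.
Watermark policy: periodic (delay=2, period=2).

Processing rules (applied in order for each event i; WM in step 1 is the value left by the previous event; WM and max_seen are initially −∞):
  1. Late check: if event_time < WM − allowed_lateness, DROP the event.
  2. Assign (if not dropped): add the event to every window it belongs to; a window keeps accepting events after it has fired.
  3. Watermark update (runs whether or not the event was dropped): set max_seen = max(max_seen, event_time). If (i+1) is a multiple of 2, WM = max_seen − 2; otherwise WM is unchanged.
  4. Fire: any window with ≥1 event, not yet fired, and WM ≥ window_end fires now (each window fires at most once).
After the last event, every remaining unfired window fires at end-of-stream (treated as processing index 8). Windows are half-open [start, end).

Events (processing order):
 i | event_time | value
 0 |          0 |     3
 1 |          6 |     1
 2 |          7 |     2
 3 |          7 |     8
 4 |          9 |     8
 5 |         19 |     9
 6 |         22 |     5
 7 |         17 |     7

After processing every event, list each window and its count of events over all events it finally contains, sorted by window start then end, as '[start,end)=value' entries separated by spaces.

i=0 t=0 v=3: → [0,6); WM=−∞
i=1 t=6 v=1: → [6,12); WM=4
i=2 t=7 v=2: → [6,13); WM=4
i=3 t=7 v=8: → [6,13); WM=5
i=4 t=9 v=8: → [6,15); WM=5
i=5 t=19 v=9: → [19,25); WM=17
i=6 t=22 v=5: → [19,28); WM=17
i=7 t=17 v=7: → [17,28); WM=20

[0,6)=1 [6,15)=4 [17,28)=3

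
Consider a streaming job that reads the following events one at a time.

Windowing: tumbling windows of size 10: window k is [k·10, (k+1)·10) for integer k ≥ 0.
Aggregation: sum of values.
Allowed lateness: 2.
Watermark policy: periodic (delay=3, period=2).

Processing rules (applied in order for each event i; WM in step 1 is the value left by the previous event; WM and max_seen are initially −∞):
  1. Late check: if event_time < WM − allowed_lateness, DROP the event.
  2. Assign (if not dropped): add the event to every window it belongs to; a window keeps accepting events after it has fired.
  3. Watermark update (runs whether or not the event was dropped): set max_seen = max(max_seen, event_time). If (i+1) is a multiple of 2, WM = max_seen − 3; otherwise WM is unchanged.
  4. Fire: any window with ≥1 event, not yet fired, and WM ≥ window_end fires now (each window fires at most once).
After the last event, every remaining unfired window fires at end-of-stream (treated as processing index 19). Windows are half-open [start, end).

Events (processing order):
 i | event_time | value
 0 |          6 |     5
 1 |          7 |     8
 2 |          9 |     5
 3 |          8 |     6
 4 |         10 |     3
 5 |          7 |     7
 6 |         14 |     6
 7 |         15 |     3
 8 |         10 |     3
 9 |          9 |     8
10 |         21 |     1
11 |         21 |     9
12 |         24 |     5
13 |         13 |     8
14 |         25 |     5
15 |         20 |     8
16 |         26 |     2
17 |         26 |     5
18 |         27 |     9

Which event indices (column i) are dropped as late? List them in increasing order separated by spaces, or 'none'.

i=0 t=6 v=5: → [0,10); WM=−∞
i=1 t=7 v=8: → [0,10); WM=4
i=2 t=9 v=5: → [0,10); WM=4
i=3 t=8 v=6: → [0,10); WM=6
i=4 t=10 v=3: → [10,20); WM=6
i=5 t=7 v=7: → [0,10); WM=7
i=6 t=14 v=6: → [10,20); WM=7
i=7 t=15 v=3: → [10,20); WM=12; [0,10) fires=31
i=8 t=10 v=3: → [10,20); WM=12
i=9 t=9 v=8: DROP (t<12-2); WM=12
i=10 t=21 v=1: → [20,30); WM=12
i=11 t=21 v=9: → [20,30); WM=18
i=12 t=24 v=5: → [20,30); WM=18
i=13 t=13 v=8: DROP (t<18-2); WM=21; [10,20) fires=15
i=14 t=25 v=5: → [20,30); WM=21
i=15 t=20 v=8: → [20,30); WM=22
i=16 t=26 v=2: → [20,30); WM=22
i=17 t=26 v=5: → [20,30); WM=23
i=18 t=27 v=9: → [20,30); WM=23

9 13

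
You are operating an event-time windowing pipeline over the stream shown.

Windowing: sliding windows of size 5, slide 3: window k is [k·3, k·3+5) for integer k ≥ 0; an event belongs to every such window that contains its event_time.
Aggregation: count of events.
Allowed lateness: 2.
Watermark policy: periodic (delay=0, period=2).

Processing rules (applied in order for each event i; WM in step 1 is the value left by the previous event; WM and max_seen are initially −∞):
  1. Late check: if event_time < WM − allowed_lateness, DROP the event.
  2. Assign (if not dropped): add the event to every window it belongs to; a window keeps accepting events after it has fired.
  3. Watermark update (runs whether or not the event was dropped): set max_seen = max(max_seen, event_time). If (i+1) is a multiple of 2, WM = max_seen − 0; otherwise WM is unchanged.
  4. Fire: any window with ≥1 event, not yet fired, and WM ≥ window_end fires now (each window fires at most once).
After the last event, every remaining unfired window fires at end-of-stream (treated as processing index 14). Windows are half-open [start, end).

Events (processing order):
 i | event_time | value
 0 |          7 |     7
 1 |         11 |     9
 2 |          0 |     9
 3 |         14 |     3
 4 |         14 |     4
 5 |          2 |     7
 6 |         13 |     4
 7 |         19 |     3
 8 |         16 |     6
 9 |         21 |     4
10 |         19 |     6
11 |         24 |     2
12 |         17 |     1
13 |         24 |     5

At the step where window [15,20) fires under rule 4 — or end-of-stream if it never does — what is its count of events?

1

i=0 t=7 v=7: → [6,11),[3,8); WM=−∞
i=1 t=11 v=9: → [9,14); WM=11; [3,8) fires=1 [6,11) fires=1
i=2 t=0 v=9: DROP (t<11-2); WM=11
i=3 t=14 v=3: → [12,17); WM=14; [9,14) fires=1
i=4 t=14 v=4: → [12,17); WM=14
i=5 t=2 v=7: DROP (t<14-2); WM=14
i=6 t=13 v=4: → [12,17),[9,14); WM=14
i=7 t=19 v=3: → [18,23),[15,20); WM=19; [12,17) fires=3
i=8 t=16 v=6: DROP (t<19-2); WM=19
i=9 t=21 v=4: → [21,26),[18,23); WM=21; [15,20) fires=1
i=10 t=19 v=6: → [18,23),[15,20); WM=21
i=11 t=24 v=2: → [24,29),[21,26); WM=24; [18,23) fires=3
i=12 t=17 v=1: DROP (t<24-2); WM=24
i=13 t=24 v=5: → [24,29),[21,26); WM=24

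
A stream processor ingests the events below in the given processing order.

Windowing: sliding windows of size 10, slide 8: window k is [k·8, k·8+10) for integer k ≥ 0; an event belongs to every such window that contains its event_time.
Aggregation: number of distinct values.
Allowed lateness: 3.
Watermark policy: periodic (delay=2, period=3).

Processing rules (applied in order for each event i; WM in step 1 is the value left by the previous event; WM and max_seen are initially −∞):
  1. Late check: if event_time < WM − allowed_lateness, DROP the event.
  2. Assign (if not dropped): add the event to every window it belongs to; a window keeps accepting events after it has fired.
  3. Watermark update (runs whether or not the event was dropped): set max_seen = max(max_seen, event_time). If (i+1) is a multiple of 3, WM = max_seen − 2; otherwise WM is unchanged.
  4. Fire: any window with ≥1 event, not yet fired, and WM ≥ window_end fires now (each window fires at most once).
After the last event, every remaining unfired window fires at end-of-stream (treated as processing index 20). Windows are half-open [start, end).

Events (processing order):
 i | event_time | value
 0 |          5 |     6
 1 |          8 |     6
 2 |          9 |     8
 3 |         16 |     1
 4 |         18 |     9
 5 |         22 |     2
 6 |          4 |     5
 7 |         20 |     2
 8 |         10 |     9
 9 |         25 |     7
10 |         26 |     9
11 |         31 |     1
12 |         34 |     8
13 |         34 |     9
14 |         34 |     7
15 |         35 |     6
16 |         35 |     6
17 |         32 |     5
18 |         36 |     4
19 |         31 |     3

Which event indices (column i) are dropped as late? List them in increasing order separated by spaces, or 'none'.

i=0 t=5 v=6: → [0,10); WM=−∞
i=1 t=8 v=6: → [8,18),[0,10); WM=−∞
i=2 t=9 v=8: → [8,18),[0,10); WM=7
i=3 t=16 v=1: → [16,26),[8,18); WM=7
i=4 t=18 v=9: → [16,26); WM=7
i=5 t=22 v=2: → [16,26); WM=20; [0,10) fires=2 [8,18) fires=3
i=6 t=4 v=5: DROP (t<20-3); WM=20
i=7 t=20 v=2: → [16,26); WM=20
i=8 t=10 v=9: DROP (t<20-3); WM=20
i=9 t=25 v=7: → [24,34),[16,26); WM=20
i=10 t=26 v=9: → [24,34); WM=20
i=11 t=31 v=1: → [24,34); WM=29; [16,26) fires=4
i=12 t=34 v=8: → [32,42); WM=29
i=13 t=34 v=9: → [32,42); WM=29
i=14 t=34 v=7: → [32,42); WM=32
i=15 t=35 v=6: → [32,42); WM=32
i=16 t=35 v=6: → [32,42); WM=32
i=17 t=32 v=5: → [32,42),[24,34); WM=33
i=18 t=36 v=4: → [32,42); WM=33
i=19 t=31 v=3: → [24,34); WM=33

6 8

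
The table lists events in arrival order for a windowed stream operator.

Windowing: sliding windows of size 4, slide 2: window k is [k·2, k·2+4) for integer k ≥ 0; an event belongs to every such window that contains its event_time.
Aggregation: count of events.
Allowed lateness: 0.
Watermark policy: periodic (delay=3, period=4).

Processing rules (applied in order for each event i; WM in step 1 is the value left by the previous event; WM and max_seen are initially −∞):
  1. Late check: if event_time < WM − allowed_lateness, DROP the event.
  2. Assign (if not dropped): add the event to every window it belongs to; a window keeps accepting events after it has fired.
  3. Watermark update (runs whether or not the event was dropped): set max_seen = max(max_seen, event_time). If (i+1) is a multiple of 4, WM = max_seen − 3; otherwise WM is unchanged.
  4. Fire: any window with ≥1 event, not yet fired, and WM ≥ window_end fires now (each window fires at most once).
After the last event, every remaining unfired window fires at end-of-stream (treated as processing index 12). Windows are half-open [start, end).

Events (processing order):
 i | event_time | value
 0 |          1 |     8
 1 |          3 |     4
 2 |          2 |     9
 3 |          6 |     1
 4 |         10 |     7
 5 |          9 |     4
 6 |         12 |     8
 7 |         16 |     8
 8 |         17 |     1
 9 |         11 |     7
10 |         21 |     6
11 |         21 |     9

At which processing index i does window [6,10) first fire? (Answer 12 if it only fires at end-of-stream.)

i=0 t=1 v=8: → [0,4); WM=−∞
i=1 t=3 v=4: → [2,6),[0,4); WM=−∞
i=2 t=2 v=9: → [2,6),[0,4); WM=−∞
i=3 t=6 v=1: → [6,10),[4,8); WM=3
i=4 t=10 v=7: → [10,14),[8,12); WM=3
i=5 t=9 v=4: → [8,12),[6,10); WM=3
i=6 t=12 v=8: → [12,16),[10,14); WM=3
i=7 t=16 v=8: → [16,20),[14,18); WM=13; [0,4) fires=3 [2,6) fires=2 [4,8) fires=1 [6,10) fires=2 [8,12) fires=2
i=8 t=17 v=1: → [16,20),[14,18); WM=13
i=9 t=11 v=7: DROP (t<13-0); WM=13
i=10 t=21 v=6: → [20,24),[18,22); WM=13
i=11 t=21 v=9: → [20,24),[18,22); WM=18; [10,14) fires=2 [12,16) fires=1 [14,18) fires=2

7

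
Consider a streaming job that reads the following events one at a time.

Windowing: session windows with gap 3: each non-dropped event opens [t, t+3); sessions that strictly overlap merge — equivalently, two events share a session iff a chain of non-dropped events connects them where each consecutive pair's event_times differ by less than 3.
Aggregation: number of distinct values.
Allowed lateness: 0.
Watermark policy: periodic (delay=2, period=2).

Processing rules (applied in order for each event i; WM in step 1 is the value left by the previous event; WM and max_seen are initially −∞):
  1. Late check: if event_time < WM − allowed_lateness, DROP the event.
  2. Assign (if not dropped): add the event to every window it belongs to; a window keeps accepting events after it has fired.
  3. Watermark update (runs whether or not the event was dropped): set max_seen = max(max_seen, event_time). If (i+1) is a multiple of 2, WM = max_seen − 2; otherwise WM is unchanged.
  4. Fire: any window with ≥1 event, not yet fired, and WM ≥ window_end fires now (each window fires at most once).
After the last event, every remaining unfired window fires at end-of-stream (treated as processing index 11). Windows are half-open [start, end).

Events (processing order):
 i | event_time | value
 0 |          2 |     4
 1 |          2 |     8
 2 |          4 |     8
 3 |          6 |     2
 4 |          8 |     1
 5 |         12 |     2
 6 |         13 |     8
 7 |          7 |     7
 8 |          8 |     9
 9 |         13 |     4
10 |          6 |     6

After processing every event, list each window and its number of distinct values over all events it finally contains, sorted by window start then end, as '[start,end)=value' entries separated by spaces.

i=0 t=2 v=4: → [2,5); WM=−∞
i=1 t=2 v=8: → [2,5); WM=0
i=2 t=4 v=8: → [2,7); WM=0
i=3 t=6 v=2: → [2,9); WM=4
i=4 t=8 v=1: → [2,11); WM=4
i=5 t=12 v=2: → [12,15); WM=10
i=6 t=13 v=8: → [12,16); WM=10
i=7 t=7 v=7: DROP (t<10-0); WM=11
i=8 t=8 v=9: DROP (t<11-0); WM=11
i=9 t=13 v=4: → [12,16); WM=11
i=10 t=6 v=6: DROP (t<11-0); WM=11

[2,11)=4 [12,16)=3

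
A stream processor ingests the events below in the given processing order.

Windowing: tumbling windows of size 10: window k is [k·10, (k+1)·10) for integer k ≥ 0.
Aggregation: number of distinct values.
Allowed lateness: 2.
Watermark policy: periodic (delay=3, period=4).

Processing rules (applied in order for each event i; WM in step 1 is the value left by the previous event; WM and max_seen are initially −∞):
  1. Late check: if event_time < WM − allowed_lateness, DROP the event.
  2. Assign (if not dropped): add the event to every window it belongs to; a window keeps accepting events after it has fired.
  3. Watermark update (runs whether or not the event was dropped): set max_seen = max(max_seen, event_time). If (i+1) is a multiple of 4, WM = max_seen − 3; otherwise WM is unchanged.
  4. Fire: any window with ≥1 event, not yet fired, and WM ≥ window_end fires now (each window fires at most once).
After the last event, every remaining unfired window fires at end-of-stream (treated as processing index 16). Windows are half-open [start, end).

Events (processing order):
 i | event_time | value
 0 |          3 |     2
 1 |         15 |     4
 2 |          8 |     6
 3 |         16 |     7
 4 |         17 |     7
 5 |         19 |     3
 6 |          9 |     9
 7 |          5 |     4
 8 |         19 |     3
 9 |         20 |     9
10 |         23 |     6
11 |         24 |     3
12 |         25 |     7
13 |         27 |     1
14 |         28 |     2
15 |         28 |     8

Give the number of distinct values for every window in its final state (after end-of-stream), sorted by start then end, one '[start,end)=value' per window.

[0,10)=2 [10,20)=3 [20,30)=7

i=0 t=3 v=2: → [0,10); WM=−∞
i=1 t=15 v=4: → [10,20); WM=−∞
i=2 t=8 v=6: → [0,10); WM=−∞
i=3 t=16 v=7: → [10,20); WM=13; [0,10) fires=2
i=4 t=17 v=7: → [10,20); WM=13
i=5 t=19 v=3: → [10,20); WM=13
i=6 t=9 v=9: DROP (t<13-2); WM=13
i=7 t=5 v=4: DROP (t<13-2); WM=16
i=8 t=19 v=3: → [10,20); WM=16
i=9 t=20 v=9: → [20,30); WM=16
i=10 t=23 v=6: → [20,30); WM=16
i=11 t=24 v=3: → [20,30); WM=21; [10,20) fires=3
i=12 t=25 v=7: → [20,30); WM=21
i=13 t=27 v=1: → [20,30); WM=21
i=14 t=28 v=2: → [20,30); WM=21
i=15 t=28 v=8: → [20,30); WM=25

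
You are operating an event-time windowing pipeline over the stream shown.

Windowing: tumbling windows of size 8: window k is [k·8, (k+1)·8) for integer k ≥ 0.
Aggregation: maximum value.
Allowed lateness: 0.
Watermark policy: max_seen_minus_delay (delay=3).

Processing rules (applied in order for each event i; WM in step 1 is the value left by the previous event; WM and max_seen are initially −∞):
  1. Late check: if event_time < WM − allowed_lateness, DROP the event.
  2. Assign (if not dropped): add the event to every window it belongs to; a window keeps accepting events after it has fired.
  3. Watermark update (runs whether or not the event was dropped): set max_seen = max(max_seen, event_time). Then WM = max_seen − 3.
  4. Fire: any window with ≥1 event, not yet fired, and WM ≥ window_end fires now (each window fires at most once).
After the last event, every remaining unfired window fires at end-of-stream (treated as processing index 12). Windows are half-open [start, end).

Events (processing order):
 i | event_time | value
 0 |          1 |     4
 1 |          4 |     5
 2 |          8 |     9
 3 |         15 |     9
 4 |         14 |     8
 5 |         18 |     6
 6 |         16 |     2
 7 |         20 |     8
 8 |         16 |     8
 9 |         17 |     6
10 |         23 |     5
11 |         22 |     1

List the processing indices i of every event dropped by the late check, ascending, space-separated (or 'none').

8

i=0 t=1 v=4: → [0,8); WM=-2
i=1 t=4 v=5: → [0,8); WM=1
i=2 t=8 v=9: → [8,16); WM=5
i=3 t=15 v=9: → [8,16); WM=12; [0,8) fires=5
i=4 t=14 v=8: → [8,16); WM=12
i=5 t=18 v=6: → [16,24); WM=15
i=6 t=16 v=2: → [16,24); WM=15
i=7 t=20 v=8: → [16,24); WM=17; [8,16) fires=9
i=8 t=16 v=8: DROP (t<17-0); WM=17
i=9 t=17 v=6: → [16,24); WM=17
i=10 t=23 v=5: → [16,24); WM=20
i=11 t=22 v=1: → [16,24); WM=20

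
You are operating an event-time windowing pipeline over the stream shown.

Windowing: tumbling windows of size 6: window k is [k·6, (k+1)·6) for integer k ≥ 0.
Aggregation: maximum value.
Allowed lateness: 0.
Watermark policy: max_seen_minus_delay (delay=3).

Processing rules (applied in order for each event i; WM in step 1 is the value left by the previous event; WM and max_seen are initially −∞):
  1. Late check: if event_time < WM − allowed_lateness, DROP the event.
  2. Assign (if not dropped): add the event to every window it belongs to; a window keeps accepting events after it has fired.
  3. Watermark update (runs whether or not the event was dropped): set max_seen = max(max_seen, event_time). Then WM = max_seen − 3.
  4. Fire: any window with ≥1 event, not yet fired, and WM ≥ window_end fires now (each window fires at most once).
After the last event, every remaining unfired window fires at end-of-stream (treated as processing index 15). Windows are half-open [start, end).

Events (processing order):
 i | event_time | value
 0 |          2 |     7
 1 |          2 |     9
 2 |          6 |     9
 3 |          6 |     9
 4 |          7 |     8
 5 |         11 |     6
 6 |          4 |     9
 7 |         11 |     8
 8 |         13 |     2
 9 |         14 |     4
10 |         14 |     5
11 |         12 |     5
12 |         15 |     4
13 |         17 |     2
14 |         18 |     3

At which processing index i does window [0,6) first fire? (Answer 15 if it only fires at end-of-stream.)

i=0 t=2 v=7: → [0,6); WM=-1
i=1 t=2 v=9: → [0,6); WM=-1
i=2 t=6 v=9: → [6,12); WM=3
i=3 t=6 v=9: → [6,12); WM=3
i=4 t=7 v=8: → [6,12); WM=4
i=5 t=11 v=6: → [6,12); WM=8; [0,6) fires=9
i=6 t=4 v=9: DROP (t<8-0); WM=8
i=7 t=11 v=8: → [6,12); WM=8
i=8 t=13 v=2: → [12,18); WM=10
i=9 t=14 v=4: → [12,18); WM=11
i=10 t=14 v=5: → [12,18); WM=11
i=11 t=12 v=5: → [12,18); WM=11
i=12 t=15 v=4: → [12,18); WM=12; [6,12) fires=9
i=13 t=17 v=2: → [12,18); WM=14
i=14 t=18 v=3: → [18,24); WM=15

5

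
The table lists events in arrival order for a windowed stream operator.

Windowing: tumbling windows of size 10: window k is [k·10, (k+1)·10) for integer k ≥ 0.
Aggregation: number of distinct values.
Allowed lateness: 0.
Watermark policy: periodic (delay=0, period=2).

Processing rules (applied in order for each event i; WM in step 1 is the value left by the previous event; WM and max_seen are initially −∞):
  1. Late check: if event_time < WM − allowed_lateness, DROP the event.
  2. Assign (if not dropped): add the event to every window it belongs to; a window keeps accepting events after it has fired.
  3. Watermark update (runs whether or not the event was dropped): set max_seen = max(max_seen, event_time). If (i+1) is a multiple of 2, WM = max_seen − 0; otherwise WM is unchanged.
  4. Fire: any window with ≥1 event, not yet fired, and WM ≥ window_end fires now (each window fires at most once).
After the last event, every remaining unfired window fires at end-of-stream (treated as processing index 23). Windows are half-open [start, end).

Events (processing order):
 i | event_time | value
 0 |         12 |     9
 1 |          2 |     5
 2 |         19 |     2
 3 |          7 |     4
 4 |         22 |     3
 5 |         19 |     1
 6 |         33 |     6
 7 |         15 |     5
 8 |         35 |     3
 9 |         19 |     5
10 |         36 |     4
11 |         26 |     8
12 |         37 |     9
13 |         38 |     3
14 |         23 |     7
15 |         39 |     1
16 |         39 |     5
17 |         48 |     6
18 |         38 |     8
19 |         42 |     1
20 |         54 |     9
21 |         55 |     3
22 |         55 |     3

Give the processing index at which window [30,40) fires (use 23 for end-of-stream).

17

i=0 t=12 v=9: → [10,20); WM=−∞
i=1 t=2 v=5: → [0,10); WM=12; [0,10) fires=1
i=2 t=19 v=2: → [10,20); WM=12
i=3 t=7 v=4: DROP (t<12-0); WM=19
i=4 t=22 v=3: → [20,30); WM=19
i=5 t=19 v=1: → [10,20); WM=22; [10,20) fires=3
i=6 t=33 v=6: → [30,40); WM=22
i=7 t=15 v=5: DROP (t<22-0); WM=33; [20,30) fires=1
i=8 t=35 v=3: → [30,40); WM=33
i=9 t=19 v=5: DROP (t<33-0); WM=35
i=10 t=36 v=4: → [30,40); WM=35
i=11 t=26 v=8: DROP (t<35-0); WM=36
i=12 t=37 v=9: → [30,40); WM=36
i=13 t=38 v=3: → [30,40); WM=38
i=14 t=23 v=7: DROP (t<38-0); WM=38
i=15 t=39 v=1: → [30,40); WM=39
i=16 t=39 v=5: → [30,40); WM=39
i=17 t=48 v=6: → [40,50); WM=48; [30,40) fires=6
i=18 t=38 v=8: DROP (t<48-0); WM=48
i=19 t=42 v=1: DROP (t<48-0); WM=48
i=20 t=54 v=9: → [50,60); WM=48
i=21 t=55 v=3: → [50,60); WM=55; [40,50) fires=1
i=22 t=55 v=3: → [50,60); WM=55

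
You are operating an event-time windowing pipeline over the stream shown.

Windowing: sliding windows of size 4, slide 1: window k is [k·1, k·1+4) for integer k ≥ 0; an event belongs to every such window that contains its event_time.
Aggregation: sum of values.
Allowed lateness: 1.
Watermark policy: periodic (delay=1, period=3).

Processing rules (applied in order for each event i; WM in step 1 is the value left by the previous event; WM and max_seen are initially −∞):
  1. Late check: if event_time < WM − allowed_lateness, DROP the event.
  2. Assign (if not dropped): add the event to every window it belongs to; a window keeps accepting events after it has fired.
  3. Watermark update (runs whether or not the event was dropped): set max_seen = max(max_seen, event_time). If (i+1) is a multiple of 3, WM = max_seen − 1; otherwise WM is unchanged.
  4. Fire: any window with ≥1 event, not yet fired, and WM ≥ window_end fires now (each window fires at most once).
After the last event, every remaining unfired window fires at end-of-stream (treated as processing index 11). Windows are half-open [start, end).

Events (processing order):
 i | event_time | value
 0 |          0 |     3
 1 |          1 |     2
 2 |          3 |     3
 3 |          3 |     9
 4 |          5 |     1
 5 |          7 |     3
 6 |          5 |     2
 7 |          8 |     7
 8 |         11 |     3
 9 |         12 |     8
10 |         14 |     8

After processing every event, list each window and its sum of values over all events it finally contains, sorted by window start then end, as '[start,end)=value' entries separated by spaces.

[0,4)=17 [1,5)=14 [2,6)=15 [3,7)=15 [4,8)=6 [5,9)=13 [6,10)=10 [7,11)=10 [8,12)=10 [9,13)=11 [10,14)=11 [11,15)=19 [12,16)=16 [13,17)=8 [14,18)=8

i=0 t=0 v=3: → [0,4); WM=−∞
i=1 t=1 v=2: → [1,5),[0,4); WM=−∞
i=2 t=3 v=3: → [3,7),[2,6),[1,5),[0,4); WM=2
i=3 t=3 v=9: → [3,7),[2,6),[1,5),[0,4); WM=2
i=4 t=5 v=1: → [5,9),[4,8),[3,7),[2,6); WM=2
i=5 t=7 v=3: → [7,11),[6,10),[5,9),[4,8); WM=6; [0,4) fires=17 [1,5) fires=14 [2,6) fires=13
i=6 t=5 v=2: → [5,9),[4,8),[3,7),[2,6); WM=6
i=7 t=8 v=7: → [8,12),[7,11),[6,10),[5,9); WM=6
i=8 t=11 v=3: → [11,15),[10,14),[9,13),[8,12); WM=10; [3,7) fires=15 [4,8) fires=6 [5,9) fires=13 [6,10) fires=10
i=9 t=12 v=8: → [12,16),[11,15),[10,14),[9,13); WM=10
i=10 t=14 v=8: → [14,18),[13,17),[12,16),[11,15); WM=10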